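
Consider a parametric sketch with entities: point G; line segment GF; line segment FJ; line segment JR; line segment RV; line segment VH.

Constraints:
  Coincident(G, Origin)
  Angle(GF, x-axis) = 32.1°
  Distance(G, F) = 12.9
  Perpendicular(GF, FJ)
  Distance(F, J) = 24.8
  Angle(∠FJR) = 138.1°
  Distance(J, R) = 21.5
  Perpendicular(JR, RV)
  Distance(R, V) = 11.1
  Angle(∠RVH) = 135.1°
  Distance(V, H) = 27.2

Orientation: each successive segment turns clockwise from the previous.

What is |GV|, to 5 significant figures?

34.776

G is at the origin; GF runs at 32.1° with length 12.9, so F = (10.928, 6.8550). The perpendicularity gives FJ at right angles to GF, so FJ runs at -57.900°; with |FJ| = 24.8, J = (24.107, -14.154). ∠FJR = 138.1° gives JR at -99.800° from the x-axis; with |JR| = 21.5, R = (20.447, -35.340). JR is perpendicular to RV, so RV runs at 170.20°; with |RV| = 11.1, V = (9.5090, -33.451). Then |GV| = |V − G| = 34.776.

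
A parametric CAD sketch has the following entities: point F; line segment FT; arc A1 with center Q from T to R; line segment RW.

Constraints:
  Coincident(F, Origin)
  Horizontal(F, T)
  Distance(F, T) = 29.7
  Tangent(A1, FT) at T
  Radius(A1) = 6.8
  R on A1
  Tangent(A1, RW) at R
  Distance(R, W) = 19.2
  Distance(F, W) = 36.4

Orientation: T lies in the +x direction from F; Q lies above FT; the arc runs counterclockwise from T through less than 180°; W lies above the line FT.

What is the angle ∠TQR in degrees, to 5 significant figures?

123.24°

Checks: |QT| = 6.800 ✓; |QR| = 6.800 ✓; ∠(QR, RW) = 90.00° ✓; |RW| = 19.20 ✓; |FW| = 36.40 ✓.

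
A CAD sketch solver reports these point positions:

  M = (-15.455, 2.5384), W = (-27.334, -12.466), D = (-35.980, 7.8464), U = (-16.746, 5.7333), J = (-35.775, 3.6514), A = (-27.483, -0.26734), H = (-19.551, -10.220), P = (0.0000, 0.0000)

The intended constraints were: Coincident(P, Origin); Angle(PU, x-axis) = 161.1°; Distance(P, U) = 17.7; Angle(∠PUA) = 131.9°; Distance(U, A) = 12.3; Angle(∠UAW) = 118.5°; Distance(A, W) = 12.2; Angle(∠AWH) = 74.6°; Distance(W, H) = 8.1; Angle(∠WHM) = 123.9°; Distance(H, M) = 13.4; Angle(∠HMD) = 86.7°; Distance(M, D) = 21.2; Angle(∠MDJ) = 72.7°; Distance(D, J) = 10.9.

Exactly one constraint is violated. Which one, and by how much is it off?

Distance(D, J) = 10.9 — off by 6.70.

P = (0.00, 0.00) ✓; PU at 161.1° ✓; |PU| = 17.70 ✓; ∠PUA = 131.9° ✓; |UA| = 12.30 ✓; ∠UAW = 118.5° ✓; |AW| = 12.20 ✓; ∠AWH = 74.60° ✓; |WH| = 8.101 ✓; ∠WHM = 123.9° ✓; |HM| = 13.40 ✓; ∠HMD = 86.70° ✓; |MD| = 21.20 ✓; ∠MDJ = 72.70° ✓; |DJ| = 4.200 ✗.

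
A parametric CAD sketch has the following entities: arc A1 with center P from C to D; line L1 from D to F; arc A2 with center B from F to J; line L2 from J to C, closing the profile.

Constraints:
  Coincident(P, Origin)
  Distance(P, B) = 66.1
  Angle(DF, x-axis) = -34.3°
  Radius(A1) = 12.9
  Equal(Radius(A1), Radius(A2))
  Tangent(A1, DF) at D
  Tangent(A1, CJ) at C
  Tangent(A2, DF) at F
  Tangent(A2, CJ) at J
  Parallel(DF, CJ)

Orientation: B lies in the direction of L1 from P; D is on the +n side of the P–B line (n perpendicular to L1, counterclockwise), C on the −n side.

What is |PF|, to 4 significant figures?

67.35

The slot axis is L1's direction at -34.3°, so u = (cos -34.3°, sin -34.3°) = (0.8261, -0.5635) and n = (−sin -34.3°, cos -34.3°) = (0.5635, 0.8261). P is at the origin and B lies 66.1 along u from P, so B = 66.1·u = (54.61, -37.25). Tangency of A1 to both parallel lines with radius 12.9 puts D and C at P ± 12.9·n: D = (7.269, 10.66), C = (-7.269, -10.66). Equal radii place F and J the same way about B: F = B + 12.9·n = (61.87, -26.59), J = B − 12.9·n = (47.34, -47.91). Then |PF| = |F − P| = 67.35.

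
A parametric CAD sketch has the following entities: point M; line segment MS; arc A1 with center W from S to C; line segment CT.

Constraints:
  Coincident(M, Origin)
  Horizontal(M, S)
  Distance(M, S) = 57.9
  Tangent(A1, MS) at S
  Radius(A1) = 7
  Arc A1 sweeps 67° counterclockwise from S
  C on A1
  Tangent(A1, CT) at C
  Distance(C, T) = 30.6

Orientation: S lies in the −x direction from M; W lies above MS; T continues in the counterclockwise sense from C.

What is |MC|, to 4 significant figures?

51.63

M is at the origin; MS is horizontal with |MS| = 57.9 and S on the −x side, so S = (-57.90, 0.000). Tangency of A1 to MS means the radius WS is perpendicular to MS, so W = S + (0, 7) = (-57.90, 7.000). On A1, S sits at bearing -90° from W; a 67° counterclockwise sweep puts C at bearing -23°, so C = W + 7.0·(cos -23°, sin -23°) = (-51.46, 4.265). Then |MC| = |C − M| = 51.63.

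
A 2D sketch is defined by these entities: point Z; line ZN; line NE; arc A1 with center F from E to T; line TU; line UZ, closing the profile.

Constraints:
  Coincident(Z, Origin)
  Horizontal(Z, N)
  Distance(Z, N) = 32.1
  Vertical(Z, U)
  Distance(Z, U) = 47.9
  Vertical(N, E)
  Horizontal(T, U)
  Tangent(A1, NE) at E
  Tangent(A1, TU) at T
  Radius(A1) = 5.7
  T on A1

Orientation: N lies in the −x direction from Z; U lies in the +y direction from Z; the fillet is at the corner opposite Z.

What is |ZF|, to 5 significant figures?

49.778

Z is at the origin; Z and N share the same y with |ZN| = 32.1 and N on the −x side, so N = (-32.100, 0.0000). Z and U share the same x with |ZU| = 47.9 and U on the +y side, so U = (0.0000, 47.900). The virtual corner opposite Z is at (-32.100, 47.900). A1 meets NE tangentially, so FE is at right angles to NE and the tangent condition forces FT to be normal to TU, with radius 5.7, so the center F sits 5.7 in from both sides at F = (-26.400, 42.200). Then |ZF| = |F − Z| = 49.778.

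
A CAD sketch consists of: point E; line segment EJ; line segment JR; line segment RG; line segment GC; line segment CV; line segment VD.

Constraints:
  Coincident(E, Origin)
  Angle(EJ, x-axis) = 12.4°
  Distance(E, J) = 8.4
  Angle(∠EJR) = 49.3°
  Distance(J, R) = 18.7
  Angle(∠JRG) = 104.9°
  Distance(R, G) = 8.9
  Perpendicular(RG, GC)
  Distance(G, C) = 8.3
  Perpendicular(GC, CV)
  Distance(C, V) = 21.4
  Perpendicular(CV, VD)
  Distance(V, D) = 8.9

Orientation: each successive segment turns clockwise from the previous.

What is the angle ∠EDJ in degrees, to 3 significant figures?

23.1°

E is at the origin; EJ runs at 12.4° with length 8.4, so J = (8.20, 1.80). ∠EJR = 49.3° gives JR at -118° from the x-axis; with |JR| = 18.7, R = (-0.661, -14.7). ∠JRG = 104.9° gives RG at 167° from the x-axis; with |RG| = 8.9, G = (-9.32, -12.6). RG is perpendicular to GC, so GC runs at 76.6°; with |GC| = 8.3, C = (-7.40, -4.52). GC ⟂ CV, so CV runs at -13.4°; with |CV| = 21.4, V = (13.4, -9.48). The perpendicularity gives VD at right angles to CV, so VD runs at -103°; with |VD| = 8.9, D = (11.4, -18.1). Then cos ∠EDJ = DE·DJ / (|DE||DJ|), giving 23.1°.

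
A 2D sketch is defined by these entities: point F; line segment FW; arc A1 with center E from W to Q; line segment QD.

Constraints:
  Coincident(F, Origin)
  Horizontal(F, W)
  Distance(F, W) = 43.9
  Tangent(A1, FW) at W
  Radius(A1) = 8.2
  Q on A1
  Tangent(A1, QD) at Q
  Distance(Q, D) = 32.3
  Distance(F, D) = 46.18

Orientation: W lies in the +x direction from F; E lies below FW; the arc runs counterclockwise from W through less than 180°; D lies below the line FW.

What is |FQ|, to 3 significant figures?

36.5

F is at the origin; FW is horizontal with |FW| = 43.9 and W on the +x side, so W = (43.9, 0.00). Tangency of A1 to FW means the radius EW is perpendicular to FW, so E = W + (0, -8.2) = (43.9, -8.20). Since EQ ⟂ QD (tangency), |ED| = √(8.2² + 32.3²) = 33.3 regardless of where Q sits on A1. So D lies on both circle(F, 46.18) and circle(E, 33.3); the below-FW intersection is D = (27.4, -37.2). Q is the foot of the tangent from D: Q = (36.0, -6.02).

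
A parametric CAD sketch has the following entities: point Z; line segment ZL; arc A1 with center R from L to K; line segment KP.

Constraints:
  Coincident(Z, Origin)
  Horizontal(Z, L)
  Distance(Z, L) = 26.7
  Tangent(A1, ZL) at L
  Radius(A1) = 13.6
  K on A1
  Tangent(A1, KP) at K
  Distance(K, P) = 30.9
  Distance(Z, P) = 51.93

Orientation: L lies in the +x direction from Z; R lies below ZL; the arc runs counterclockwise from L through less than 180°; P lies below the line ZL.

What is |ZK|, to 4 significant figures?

22.01

Checks: |RK| = 13.60 ✓; ∠(RK, KP) = 90.00° ✓; |KP| = 30.90 ✓; |ZP| = 51.93 ✓.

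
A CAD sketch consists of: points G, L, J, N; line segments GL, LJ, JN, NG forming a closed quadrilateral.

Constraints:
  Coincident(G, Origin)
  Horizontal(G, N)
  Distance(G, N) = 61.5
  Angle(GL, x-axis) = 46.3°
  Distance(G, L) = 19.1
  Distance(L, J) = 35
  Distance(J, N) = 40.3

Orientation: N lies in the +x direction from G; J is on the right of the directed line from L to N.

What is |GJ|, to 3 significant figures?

32.0

Checks: |LJ| = 35.00 ✓; |JN| = 40.30 ✓.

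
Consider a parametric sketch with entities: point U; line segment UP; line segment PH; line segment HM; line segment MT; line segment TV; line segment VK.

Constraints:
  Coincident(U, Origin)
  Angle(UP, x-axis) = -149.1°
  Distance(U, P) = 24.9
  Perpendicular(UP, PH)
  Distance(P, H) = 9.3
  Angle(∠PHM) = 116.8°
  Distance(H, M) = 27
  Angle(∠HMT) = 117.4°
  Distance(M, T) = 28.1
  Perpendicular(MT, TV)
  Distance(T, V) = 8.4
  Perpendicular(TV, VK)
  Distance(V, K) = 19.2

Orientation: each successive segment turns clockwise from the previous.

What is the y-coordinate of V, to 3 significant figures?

7.25

∠HMT = 117.4° gives MT at -4.90° from the x-axis; with |MT| = 28.1, T = (16.3, 15.6). MT is perpendicular to TV, so TV runs at -94.9°; with |TV| = 8.4, V = (15.6, 7.25). So V.y = 7.25.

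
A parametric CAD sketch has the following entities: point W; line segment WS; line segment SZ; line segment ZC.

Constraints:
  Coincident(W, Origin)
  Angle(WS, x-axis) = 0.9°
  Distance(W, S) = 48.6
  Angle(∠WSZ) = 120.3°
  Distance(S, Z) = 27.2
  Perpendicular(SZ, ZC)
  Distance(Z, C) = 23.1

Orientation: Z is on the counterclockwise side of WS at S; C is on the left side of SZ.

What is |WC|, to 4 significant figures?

55.05

W is at the origin; WS runs at 0.9° with length 48.6, so S = 48.6·(cos 0.9°, sin 0.9°) = (48.59, 0.7634). ∠WSZ = 120.3°, so SZ runs at 0.9° + (180° − 120.3°) = 60.60° from the x-axis; with |SZ| = 27.2, Z = S + 27.2·(cos 60.60°, sin 60.60°) = (61.95, 24.46). SZ is perpendicular to ZC; with |ZC| = 23.1 on the left of SZ, C = Z + 23.1·(-0.8712, 0.4909) = (41.82, 35.80). Then |WC| = |C − W| = 55.05.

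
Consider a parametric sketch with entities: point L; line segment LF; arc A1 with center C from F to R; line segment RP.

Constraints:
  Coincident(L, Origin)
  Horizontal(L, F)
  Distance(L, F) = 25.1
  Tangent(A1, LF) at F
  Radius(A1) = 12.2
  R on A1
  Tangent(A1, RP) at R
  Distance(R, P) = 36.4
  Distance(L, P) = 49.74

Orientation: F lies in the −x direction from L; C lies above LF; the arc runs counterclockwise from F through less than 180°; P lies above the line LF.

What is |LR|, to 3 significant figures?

17.5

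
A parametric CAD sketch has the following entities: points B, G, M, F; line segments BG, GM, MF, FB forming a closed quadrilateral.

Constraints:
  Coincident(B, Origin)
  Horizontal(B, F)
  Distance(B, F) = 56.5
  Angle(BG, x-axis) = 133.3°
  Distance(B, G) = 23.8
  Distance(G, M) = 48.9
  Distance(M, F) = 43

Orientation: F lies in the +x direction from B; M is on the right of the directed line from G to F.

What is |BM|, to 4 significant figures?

25.10

Checks: |GM| = 48.90 ✓; |MF| = 43.00 ✓.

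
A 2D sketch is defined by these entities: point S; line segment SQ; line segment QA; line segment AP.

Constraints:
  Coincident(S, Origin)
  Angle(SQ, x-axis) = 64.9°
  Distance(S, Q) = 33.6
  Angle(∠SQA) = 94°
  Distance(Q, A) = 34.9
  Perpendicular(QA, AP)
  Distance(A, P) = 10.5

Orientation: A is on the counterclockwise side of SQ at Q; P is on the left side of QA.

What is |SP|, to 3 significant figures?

43.8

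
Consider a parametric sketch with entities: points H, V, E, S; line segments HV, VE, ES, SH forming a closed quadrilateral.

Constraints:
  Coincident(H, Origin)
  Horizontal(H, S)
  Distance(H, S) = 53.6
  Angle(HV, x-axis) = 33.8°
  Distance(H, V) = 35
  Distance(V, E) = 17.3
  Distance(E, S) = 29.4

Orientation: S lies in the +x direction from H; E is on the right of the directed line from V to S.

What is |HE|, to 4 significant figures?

24.50

Checks: |VE| = 17.30 ✓; |ES| = 29.40 ✓.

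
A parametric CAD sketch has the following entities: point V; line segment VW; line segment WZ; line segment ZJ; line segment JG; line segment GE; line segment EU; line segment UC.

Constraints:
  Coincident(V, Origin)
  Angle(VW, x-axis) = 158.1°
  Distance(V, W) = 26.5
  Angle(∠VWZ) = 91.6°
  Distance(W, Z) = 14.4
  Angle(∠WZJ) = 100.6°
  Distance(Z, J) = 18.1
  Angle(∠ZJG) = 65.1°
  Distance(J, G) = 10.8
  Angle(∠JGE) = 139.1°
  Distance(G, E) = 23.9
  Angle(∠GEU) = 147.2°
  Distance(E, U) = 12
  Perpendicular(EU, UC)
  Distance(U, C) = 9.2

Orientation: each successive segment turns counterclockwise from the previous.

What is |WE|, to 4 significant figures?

7.805

V is at the origin; VW runs at 158.1° with length 26.5, so W = (-24.59, 9.884). ∠VWZ = 91.6° gives WZ at -113.5° from the x-axis; with |WZ| = 14.4, Z = (-30.33, -3.321). ∠WZJ = 100.6° gives ZJ at -34.10° from the x-axis; with |ZJ| = 18.1, J = (-15.34, -13.47). ∠ZJG = 65.1° gives JG at 80.80° from the x-axis; with |JG| = 10.8, G = (-13.62, -2.808). ∠JGE = 139.1° gives GE at 121.7° from the x-axis; with |GE| = 23.9, E = (-26.17, 17.53). Then |WE| = |E − W| = 7.805.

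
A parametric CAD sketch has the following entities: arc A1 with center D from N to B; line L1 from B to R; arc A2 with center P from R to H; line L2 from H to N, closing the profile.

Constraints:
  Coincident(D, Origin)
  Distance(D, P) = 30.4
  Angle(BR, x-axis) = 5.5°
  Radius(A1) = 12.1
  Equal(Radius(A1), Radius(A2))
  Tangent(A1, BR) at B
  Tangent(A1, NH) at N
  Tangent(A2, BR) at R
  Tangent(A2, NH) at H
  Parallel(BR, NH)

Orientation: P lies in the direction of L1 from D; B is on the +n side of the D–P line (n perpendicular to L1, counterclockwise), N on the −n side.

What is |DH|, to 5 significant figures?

32.720

The slot axis is L1's direction at 5.5°, so u = (cos 5.5°, sin 5.5°) = (0.99540, 0.095846) and n = (−sin 5.5°, cos 5.5°) = (-0.095846, 0.99540). D is at the origin and P lies 30.4 along u from D, so P = 30.4·u = (30.260, 2.9137). Tangency of A1 to both parallel lines with radius 12.1 puts B and N at D ± 12.1·n: B = (-1.1597, 12.044), N = (1.1597, -12.044). Equal radii place R and H the same way about P: R = P + 12.1·n = (29.100, 14.958), H = P − 12.1·n = (31.420, -9.1306). Then |DH| = |H − D| = 32.720.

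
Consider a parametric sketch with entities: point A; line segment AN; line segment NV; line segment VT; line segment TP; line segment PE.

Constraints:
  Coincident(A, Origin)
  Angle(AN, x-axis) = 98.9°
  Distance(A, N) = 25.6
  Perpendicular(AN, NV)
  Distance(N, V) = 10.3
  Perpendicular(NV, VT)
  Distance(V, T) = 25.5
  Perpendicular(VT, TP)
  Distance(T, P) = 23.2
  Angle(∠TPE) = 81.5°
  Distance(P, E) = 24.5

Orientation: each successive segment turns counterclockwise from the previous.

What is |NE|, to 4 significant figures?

9.365

VT ⟂ TP, so TP runs at 8.900°; with |TP| = 23.2, P = (12.73, 2.095). ∠TPE = 81.5° gives PE at 107.4° from the x-axis; with |PE| = 24.5, E = (5.403, 25.47). Then |NE| = |E − N| = 9.365.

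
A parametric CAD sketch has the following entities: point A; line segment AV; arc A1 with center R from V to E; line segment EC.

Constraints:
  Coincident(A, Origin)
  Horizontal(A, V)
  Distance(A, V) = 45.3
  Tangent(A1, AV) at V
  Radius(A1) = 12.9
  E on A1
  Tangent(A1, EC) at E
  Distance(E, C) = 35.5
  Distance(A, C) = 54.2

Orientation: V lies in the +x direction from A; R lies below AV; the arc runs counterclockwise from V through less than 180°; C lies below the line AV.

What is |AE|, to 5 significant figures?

34.396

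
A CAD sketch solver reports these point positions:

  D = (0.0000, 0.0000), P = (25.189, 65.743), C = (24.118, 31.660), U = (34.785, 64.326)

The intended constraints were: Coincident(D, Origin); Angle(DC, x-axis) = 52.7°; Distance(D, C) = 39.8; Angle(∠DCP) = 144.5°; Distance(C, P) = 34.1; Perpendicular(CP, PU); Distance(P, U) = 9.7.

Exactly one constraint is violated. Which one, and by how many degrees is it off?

Perpendicular(CP, PU) — off by 6.60°.

D = (0.00, 0.00) ✓; DC at 52.70° ✓; |DC| = 39.80 ✓; ∠DCP = 144.5° ✓; |CP| = 34.10 ✓; ∠(CP, PU) = 96.60° ✗; |PU| = 9.700 ✓.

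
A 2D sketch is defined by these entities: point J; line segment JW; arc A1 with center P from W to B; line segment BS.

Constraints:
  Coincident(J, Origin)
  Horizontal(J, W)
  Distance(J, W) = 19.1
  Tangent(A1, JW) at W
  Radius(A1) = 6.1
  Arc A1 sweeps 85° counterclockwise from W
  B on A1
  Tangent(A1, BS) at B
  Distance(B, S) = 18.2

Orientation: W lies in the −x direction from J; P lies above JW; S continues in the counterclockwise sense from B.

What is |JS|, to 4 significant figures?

26.31

J is at the origin; JW is horizontal with |JW| = 19.1 and W on the −x side, so W = (-19.10, 0.000). Tangency of A1 to JW means the radius PW is perpendicular to JW, so P = W + (0, 6.1) = (-19.10, 6.100). On A1, W sits at bearing -90° from P; an 85° counterclockwise sweep puts B at bearing -5°, so B = P + 6.1·(cos -5°, sin -5°) = (-13.02, 5.568). The tangent condition forces PB to be normal to BS, so BS runs along (−sin -5°, cos -5°); with |BS| = 18.2, S = (-11.44, 23.70). Then |JS| = |S − J| = 26.31.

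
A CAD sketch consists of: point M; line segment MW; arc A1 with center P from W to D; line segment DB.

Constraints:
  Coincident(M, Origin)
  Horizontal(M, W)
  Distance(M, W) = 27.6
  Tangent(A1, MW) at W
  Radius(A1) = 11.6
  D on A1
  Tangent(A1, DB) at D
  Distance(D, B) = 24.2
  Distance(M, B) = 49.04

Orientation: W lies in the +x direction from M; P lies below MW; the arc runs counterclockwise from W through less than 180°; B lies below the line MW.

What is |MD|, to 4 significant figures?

25.15

Checks: |MW| = 27.60 ✓; |PD| = 11.60 ✓; ∠(PD, DB) = 90.00° ✓; |DB| = 24.20 ✓; |MB| = 49.04 ✓.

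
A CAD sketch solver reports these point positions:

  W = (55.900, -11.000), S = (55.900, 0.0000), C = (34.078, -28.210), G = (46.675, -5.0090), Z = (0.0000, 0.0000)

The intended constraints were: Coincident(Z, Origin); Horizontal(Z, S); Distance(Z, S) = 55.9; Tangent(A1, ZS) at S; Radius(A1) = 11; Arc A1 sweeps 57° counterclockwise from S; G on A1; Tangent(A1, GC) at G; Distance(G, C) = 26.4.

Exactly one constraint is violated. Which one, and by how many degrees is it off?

Tangent(A1, GC) at G — off by 4.50°.

Z = (0.00, 0.00) ✓; Z.y = 0.00, S.y = 0.00 ✓; |ZS| = 55.90 ✓; ∠(WS, SZ) = 90.00° ✓; |WS| = 11.00 ✓; bearing(W→G) − bearing(W→S) = 57.00° ✓; |WG| = 11.00 ✓; ∠(WG, GC) = 85.50° ✗; |GC| = 26.40 ✓.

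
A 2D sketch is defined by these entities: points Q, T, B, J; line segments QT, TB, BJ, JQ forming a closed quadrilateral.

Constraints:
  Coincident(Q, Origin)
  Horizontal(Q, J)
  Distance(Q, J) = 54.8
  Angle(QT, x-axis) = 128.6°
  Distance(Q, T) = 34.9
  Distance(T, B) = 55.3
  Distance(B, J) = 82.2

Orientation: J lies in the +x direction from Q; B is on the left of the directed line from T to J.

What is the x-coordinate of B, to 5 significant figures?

12.638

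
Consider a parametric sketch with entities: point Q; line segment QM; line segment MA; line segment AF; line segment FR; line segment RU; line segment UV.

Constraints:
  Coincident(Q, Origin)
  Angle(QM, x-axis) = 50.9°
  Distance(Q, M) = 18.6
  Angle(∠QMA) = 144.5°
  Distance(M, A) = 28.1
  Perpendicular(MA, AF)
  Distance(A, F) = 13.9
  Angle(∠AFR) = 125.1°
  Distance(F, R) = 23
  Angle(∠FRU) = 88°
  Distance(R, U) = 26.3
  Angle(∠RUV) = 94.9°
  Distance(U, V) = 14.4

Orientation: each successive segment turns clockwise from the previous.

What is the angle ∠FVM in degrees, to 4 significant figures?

110.0°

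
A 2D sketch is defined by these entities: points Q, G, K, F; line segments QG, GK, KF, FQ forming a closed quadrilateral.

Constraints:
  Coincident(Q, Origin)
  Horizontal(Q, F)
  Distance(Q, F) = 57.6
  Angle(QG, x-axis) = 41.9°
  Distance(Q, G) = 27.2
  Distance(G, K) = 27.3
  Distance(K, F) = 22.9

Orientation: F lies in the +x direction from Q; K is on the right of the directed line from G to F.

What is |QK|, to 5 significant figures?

35.495

Checks: |GK| = 27.30 ✓; |KF| = 22.90 ✓.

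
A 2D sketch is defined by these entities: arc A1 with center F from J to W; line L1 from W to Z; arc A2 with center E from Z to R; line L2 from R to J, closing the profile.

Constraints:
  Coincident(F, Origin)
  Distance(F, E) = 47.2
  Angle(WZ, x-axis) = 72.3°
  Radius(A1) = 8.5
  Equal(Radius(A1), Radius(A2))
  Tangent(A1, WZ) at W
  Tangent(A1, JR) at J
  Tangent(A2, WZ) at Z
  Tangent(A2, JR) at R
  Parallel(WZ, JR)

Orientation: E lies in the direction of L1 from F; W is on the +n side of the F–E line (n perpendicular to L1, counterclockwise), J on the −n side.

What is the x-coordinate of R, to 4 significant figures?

22.45

The slot axis is L1's direction at 72.3°, so u = (cos 72.3°, sin 72.3°) = (0.3040, 0.9527) and n = (−sin 72.3°, cos 72.3°) = (-0.9527, 0.3040). F is at the origin and E lies 47.2 along u from F, so E = 47.2·u = (14.35, 44.97). Tangency of A1 to both parallel lines with radius 8.5 puts W and J at F ± 8.5·n: W = (-8.098, 2.584), J = (8.098, -2.584). Equal radii place Z and R the same way about E: Z = E + 8.5·n = (6.253, 47.55), R = E − 8.5·n = (22.45, 42.38). So R.x = 22.45.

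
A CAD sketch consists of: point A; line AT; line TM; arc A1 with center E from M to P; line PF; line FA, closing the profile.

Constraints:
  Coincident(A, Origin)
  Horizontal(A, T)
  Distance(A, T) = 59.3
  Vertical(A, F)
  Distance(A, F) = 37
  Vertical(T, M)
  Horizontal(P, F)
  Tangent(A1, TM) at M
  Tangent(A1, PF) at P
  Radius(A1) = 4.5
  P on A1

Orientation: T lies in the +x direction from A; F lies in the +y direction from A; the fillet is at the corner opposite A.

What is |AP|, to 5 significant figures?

66.121

A is at the origin; AT is horizontal with |AT| = 59.3 and T on the +x side, so T = (59.300, 0.0000). A and F share the same x with |AF| = 37.0 and F on the +y side, so F = (0.0000, 37.000). The virtual corner opposite A is at (59.300, 37.000). Since A1 is tangent to TM there, EM ⟂ TM and tangency of A1 to PF means the radius EP is perpendicular to PF, with radius 4.5, so the center E sits 4.5 in from both sides at E = (54.800, 32.500). That places the tangent points at M = (59.300, 32.500) on TM and P = (54.800, 37.000) on PF. Then |AP| = |P − A| = 66.121.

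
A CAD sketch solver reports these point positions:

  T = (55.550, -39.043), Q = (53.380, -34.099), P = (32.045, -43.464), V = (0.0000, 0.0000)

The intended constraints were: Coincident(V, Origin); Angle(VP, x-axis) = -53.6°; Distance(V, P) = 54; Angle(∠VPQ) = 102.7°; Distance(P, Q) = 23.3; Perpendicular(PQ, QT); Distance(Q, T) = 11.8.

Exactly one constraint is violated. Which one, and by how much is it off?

Distance(Q, T) = 11.8 — off by 6.40.

V = (0.00, 0.00) ✓; VP at -53.60° ✓; |VP| = 54.00 ✓; ∠VPQ = 102.7° ✓; |PQ| = 23.30 ✓; ∠(PQ, QT) = 90.00° ✓; |QT| = 5.399 ✗.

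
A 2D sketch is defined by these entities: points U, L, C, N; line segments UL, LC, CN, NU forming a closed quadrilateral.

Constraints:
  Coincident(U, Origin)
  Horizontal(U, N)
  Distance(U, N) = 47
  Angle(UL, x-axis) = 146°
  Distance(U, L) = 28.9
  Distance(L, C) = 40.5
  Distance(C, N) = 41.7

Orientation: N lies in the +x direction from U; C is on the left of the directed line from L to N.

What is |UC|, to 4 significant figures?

30.81

U is at the origin; U and N share the same y with |UN| = 47.0 and N in +x, so N = (47.0, 0). UL runs at 146.0° with |UL| = 28.9, so L = (-23.96, 16.16). C is determined by |LC| = 40.5 and |CN| = 41.7 together: it lies at the intersection of circle(L, 40.5) and circle(N, 41.7). With |LN| = 72.78, the foot of the radical line on LN is 35.71 from L and the perpendicular offset is √(40.5² − 35.71²) = 19.11. Taking the left-of-LN solution: C = (15.10, 26.86).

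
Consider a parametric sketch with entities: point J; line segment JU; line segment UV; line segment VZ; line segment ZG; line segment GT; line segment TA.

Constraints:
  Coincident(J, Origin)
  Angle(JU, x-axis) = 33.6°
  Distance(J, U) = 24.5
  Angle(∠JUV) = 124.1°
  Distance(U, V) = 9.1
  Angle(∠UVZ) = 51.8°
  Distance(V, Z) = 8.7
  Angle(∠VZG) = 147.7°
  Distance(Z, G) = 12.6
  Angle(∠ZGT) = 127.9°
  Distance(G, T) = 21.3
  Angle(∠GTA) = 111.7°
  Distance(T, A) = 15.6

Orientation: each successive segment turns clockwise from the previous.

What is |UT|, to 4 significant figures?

26.11

J is at the origin; JU runs at 33.6° with length 24.5, so U = (20.41, 13.56). ∠JUV = 124.1° gives UV at -22.30° from the x-axis; with |UV| = 9.1, V = (28.83, 10.11). ∠UVZ = 51.8° gives VZ at -150.5° from the x-axis; with |VZ| = 8.7, Z = (21.25, 5.821). ∠VZG = 147.7° gives ZG at 177.2° from the x-axis; with |ZG| = 12.6, G = (8.669, 6.436). ∠ZGT = 127.9° gives GT at 125.1° from the x-axis; with |GT| = 21.3, T = (-3.579, 23.86). Then |UT| = |T − U| = 26.11.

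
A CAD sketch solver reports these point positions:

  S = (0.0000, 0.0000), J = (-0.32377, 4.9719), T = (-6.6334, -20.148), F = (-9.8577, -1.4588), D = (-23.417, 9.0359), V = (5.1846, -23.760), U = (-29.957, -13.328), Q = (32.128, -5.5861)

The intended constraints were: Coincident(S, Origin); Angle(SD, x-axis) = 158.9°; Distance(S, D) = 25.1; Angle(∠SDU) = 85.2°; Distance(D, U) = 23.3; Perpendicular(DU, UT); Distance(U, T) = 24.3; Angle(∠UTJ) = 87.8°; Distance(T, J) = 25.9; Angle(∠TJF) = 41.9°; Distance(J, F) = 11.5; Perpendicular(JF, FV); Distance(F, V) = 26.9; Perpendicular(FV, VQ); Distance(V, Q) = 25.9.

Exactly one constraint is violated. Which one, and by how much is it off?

Distance(V, Q) = 25.9 — off by 6.60.

S = (0.00, 0.00) ✓; SD at 158.9° ✓; |SD| = 25.10 ✓; ∠SDU = 85.20° ✓; |DU| = 23.30 ✓; ∠(DU, UT) = 90.00° ✓; |UT| = 24.30 ✓; ∠UTJ = 87.80° ✓; |TJ| = 25.90 ✓; ∠TJF = 41.90° ✓; |JF| = 11.50 ✓; ∠(JF, FV) = 90.00° ✓; |FV| = 26.90 ✓; ∠(FV, VQ) = 90.00° ✓; |VQ| = 32.50 ✗.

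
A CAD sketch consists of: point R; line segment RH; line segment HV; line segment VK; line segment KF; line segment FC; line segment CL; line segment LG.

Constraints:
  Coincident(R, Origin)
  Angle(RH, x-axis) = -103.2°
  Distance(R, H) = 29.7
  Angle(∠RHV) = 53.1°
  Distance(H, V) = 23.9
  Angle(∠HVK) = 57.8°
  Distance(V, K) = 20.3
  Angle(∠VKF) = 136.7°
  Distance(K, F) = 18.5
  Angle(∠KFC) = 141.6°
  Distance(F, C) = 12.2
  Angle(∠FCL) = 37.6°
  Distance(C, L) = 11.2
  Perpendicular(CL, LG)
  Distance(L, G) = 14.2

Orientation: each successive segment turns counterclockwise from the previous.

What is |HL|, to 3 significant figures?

15.1

∠KFC = 141.6° gives FC at -132° from the x-axis; with |FC| = 12.2, C = (-28.2, -19.9). ∠FCL = 37.6° gives CL at 10.0° from the x-axis; with |CL| = 11.2, L = (-17.2, -17.9). Then |HL| = |L − H| = 15.1.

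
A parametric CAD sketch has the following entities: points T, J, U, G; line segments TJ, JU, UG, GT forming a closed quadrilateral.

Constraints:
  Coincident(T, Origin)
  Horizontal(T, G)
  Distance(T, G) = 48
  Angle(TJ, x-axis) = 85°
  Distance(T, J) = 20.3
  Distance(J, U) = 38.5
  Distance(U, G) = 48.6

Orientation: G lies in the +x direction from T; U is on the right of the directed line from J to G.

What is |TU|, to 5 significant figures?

18.497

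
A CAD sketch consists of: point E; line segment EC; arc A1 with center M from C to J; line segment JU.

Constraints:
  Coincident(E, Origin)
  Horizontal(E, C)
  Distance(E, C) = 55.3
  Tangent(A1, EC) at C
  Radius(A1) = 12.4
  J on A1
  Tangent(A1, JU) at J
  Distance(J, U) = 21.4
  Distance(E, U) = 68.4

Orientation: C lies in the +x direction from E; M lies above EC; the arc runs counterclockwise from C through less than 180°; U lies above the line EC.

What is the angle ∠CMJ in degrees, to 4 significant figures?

115.0°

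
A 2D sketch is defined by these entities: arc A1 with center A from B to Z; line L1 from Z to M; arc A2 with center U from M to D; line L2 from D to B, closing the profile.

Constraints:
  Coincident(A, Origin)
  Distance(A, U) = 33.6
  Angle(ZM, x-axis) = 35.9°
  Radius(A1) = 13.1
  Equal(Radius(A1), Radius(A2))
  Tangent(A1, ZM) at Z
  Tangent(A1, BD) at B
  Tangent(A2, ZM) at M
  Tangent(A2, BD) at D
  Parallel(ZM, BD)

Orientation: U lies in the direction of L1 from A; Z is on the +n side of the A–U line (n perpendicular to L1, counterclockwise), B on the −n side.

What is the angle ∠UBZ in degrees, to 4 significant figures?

68.70°

The slot axis is L1's direction at 35.9°, so u = (cos 35.9°, sin 35.9°) = (0.8100, 0.5864) and n = (−sin 35.9°, cos 35.9°) = (-0.5864, 0.8100). A is at the origin and U lies 33.6 along u from A, so U = 33.6·u = (27.22, 19.70). Tangency of A1 to both parallel lines with radius 13.1 puts Z and B at A ± 13.1·n: Z = (-7.681, 10.61), B = (7.681, -10.61). Then cos ∠UBZ = BU·BZ / (|BU||BZ|), giving 68.70°.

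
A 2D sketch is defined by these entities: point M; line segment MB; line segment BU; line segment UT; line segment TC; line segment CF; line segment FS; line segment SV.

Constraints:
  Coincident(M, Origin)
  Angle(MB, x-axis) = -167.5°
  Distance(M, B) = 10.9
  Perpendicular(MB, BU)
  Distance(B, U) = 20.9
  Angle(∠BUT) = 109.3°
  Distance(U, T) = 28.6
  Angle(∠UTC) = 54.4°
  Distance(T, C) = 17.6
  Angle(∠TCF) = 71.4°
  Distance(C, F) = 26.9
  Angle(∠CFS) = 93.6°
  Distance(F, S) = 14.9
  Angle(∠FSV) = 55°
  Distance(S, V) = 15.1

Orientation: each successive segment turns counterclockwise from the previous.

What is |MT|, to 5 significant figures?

34.355

MB is perpendicular to BU, so BU runs at -77.500°; with |BU| = 20.9, U = (-6.1180, -22.764). ∠BUT = 109.3° gives UT at -6.8000° from the x-axis; with |UT| = 28.6, T = (22.281, -26.150). Then |MT| = |T − M| = 34.355.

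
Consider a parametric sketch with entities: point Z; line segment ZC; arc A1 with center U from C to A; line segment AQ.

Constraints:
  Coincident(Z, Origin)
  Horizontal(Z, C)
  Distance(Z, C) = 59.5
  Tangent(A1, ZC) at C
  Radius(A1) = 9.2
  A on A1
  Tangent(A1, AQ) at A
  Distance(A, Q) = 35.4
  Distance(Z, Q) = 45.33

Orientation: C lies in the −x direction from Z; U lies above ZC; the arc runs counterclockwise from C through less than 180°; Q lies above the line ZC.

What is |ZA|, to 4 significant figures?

52.16

Z is at the origin; Z and C share the same y with |ZC| = 59.5 and C on the −x side, so C = (-59.50, 0.000). Since A1 is tangent to ZC there, UC ⟂ ZC, so U = C + (0, 9.2) = (-59.50, 9.200). Since UA ⟂ AQ (tangency), |UQ| = √(9.2² + 35.4²) = 36.58 regardless of where A sits on A1. So Q lies on both circle(Z, 45.33) and circle(U, 36.58); the above-ZC intersection is Q = (-31.44, 32.66). A is the foot of the tangent from Q: A = (-52.01, 3.852).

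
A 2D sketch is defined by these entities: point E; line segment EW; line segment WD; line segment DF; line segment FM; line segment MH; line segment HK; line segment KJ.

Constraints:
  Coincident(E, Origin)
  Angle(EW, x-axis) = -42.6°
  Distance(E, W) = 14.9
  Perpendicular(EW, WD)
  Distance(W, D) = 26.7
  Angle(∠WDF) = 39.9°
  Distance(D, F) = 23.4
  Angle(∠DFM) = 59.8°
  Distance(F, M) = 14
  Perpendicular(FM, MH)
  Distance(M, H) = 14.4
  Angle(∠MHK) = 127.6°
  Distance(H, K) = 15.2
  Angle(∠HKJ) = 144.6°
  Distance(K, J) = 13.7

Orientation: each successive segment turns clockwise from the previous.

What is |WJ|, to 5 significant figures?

41.254

∠MHK = 127.6° gives HK at -175.30° from the x-axis; with |HK| = 15.2, K = (-17.218, -27.306). ∠HKJ = 144.6° gives KJ at 149.30° from the x-axis; with |KJ| = 13.7, J = (-28.998, -20.311). Then |WJ| = |J − W| = 41.254.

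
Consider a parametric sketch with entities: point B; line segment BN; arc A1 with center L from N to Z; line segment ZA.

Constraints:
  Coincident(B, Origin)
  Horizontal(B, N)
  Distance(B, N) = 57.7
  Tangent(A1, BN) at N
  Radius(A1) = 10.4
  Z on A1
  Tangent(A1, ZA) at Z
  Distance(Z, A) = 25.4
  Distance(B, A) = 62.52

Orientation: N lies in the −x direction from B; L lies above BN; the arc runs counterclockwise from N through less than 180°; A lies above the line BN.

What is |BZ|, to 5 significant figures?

48.794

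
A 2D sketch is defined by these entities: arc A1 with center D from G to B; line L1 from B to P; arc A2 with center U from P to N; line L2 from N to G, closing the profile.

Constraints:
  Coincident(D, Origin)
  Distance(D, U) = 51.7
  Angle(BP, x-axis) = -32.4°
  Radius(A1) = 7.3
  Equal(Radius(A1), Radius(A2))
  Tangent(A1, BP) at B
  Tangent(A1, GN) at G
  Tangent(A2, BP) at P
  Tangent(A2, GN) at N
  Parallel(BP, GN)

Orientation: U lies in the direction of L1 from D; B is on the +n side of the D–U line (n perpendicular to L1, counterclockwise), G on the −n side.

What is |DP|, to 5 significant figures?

52.213

Tangency of A1 to both parallel lines with radius 7.3 puts B and G at D ± 7.3·n: B = (3.9115, 6.1636), G = (-3.9115, -6.1636). Equal radii place P and N the same way about U: P = U + 7.3·n = (47.563, -21.539), N = U − 7.3·n = (39.740, -33.866). Then |DP| = |P − D| = 52.213.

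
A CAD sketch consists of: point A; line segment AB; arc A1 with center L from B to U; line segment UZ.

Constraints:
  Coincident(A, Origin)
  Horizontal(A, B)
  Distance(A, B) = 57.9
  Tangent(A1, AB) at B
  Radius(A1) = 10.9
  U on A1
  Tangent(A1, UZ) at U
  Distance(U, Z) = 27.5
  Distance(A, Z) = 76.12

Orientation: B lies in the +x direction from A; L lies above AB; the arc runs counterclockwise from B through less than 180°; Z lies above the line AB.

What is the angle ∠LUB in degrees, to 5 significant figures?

41.131°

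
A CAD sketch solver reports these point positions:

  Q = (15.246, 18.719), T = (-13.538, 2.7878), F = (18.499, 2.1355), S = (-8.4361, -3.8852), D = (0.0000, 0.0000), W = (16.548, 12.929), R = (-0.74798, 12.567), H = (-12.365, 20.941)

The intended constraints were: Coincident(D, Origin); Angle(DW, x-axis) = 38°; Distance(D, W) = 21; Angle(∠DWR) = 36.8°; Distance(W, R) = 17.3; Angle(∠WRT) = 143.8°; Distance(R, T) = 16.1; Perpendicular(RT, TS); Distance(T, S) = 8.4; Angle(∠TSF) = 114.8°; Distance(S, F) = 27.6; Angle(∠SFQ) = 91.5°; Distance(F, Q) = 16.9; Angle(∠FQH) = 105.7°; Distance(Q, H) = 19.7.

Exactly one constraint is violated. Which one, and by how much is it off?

Distance(Q, H) = 19.7 — off by 8.00.

D = (0.00, 0.00) ✓; DW at 38.00° ✓; |DW| = 21.00 ✓; ∠DWR = 36.80° ✓; |WR| = 17.30 ✓; ∠WRT = 143.8° ✓; |RT| = 16.10 ✓; ∠(RT, TS) = 90.00° ✓; |TS| = 8.400 ✓; ∠TSF = 114.8° ✓; |SF| = 27.60 ✓; ∠SFQ = 91.50° ✓; |FQ| = 16.90 ✓; ∠FQH = 105.7° ✓; |QH| = 27.70 ✗.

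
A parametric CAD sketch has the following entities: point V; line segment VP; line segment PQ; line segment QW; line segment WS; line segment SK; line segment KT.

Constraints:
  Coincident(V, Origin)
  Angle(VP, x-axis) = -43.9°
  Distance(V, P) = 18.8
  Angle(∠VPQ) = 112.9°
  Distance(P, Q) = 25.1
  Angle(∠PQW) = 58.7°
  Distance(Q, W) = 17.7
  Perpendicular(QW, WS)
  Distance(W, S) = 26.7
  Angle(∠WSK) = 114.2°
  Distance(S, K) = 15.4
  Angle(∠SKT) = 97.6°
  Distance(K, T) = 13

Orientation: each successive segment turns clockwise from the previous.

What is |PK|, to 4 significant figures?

14.90

The perpendicularity gives WS at right angles to QW, so WS runs at 37.70°; with |WS| = 26.7, S = (14.85, -6.136). ∠WSK = 114.2° gives SK at -28.10° from the x-axis; with |SK| = 15.4, K = (28.44, -13.39). Then |PK| = |K − P| = 14.90.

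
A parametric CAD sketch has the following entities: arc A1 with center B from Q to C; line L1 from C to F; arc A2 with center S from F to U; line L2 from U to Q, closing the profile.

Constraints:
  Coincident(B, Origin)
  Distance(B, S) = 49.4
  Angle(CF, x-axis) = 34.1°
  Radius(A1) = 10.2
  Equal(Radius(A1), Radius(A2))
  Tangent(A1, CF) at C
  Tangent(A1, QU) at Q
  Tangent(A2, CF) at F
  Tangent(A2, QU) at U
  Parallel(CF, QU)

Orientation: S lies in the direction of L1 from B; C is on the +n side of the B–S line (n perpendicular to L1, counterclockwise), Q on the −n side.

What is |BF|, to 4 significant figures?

50.44

The slot axis is L1's direction at 34.1°, so u = (cos 34.1°, sin 34.1°) = (0.8281, 0.5606) and n = (−sin 34.1°, cos 34.1°) = (-0.5606, 0.8281). B is at the origin and S lies 49.4 along u from B, so S = 49.4·u = (40.91, 27.70). Tangency of A1 to both parallel lines with radius 10.2 puts C and Q at B ± 10.2·n: C = (-5.719, 8.446), Q = (5.719, -8.446). Equal radii place F and U the same way about S: F = S + 10.2·n = (35.19, 36.14), U = S − 10.2·n = (46.62, 19.25). Then |BF| = |F − B| = 50.44.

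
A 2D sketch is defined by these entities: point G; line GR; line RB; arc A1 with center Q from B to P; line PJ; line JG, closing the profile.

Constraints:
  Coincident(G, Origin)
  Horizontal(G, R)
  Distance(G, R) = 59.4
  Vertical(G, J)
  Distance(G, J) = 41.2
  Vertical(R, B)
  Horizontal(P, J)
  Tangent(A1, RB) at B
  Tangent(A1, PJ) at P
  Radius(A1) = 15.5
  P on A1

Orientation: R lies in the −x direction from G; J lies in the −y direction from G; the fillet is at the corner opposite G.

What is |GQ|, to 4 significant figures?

50.87

G is at the origin; GR is horizontal with |GR| = 59.4 and R on the −x side, so R = (-59.40, 0.000). G and J share the same x with |GJ| = 41.2 and J on the −y side, so J = (0.000, -41.20). The virtual corner opposite G is at (-59.40, -41.20). Since A1 is tangent to RB there, QB ⟂ RB and A1 meets PJ tangentially, so QP is at right angles to PJ, with radius 15.5, so the center Q sits 15.5 in from both sides at Q = (-43.90, -25.70). Then |GQ| = |Q − G| = 50.87.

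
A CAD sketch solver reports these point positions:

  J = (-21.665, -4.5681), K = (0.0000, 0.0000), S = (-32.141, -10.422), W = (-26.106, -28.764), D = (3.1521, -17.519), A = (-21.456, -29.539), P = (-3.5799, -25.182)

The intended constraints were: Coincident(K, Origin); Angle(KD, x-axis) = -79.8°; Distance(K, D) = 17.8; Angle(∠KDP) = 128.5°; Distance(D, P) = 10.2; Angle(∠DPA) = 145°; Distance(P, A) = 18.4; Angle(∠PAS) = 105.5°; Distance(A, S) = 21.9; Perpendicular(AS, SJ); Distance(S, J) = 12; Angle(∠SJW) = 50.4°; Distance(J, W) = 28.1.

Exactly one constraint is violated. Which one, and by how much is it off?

Distance(J, W) = 28.1 — off by 3.50.

K = (0.00, 0.00) ✓; KD at -79.80° ✓; |KD| = 17.80 ✓; ∠KDP = 128.5° ✓; |DP| = 10.20 ✓; ∠DPA = 145.0° ✓; |PA| = 18.40 ✓; ∠PAS = 105.5° ✓; |AS| = 21.90 ✓; ∠(AS, SJ) = 90.01° ✓; |SJ| = 12.00 ✓; ∠SJW = 50.40° ✓; |JW| = 24.60 ✗.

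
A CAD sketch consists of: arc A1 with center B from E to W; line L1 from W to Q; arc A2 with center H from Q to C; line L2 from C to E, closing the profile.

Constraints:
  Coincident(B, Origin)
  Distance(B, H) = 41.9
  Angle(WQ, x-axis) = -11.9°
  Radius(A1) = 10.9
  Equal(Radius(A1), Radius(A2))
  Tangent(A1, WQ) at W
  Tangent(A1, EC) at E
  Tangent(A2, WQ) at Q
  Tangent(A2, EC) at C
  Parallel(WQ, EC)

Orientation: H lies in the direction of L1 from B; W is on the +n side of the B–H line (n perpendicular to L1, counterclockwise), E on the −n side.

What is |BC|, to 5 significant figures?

43.295

The slot axis is L1's direction at -11.9°, so u = (cos -11.9°, sin -11.9°) = (0.97851, -0.20620) and n = (−sin -11.9°, cos -11.9°) = (0.20620, 0.97851). B is at the origin and H lies 41.9 along u from B, so H = 41.9·u = (41.000, -8.6400). Tangency of A1 to both parallel lines with radius 10.9 puts W and E at B ± 10.9·n: W = (2.2476, 10.666), E = (-2.2476, -10.666). Equal radii place Q and C the same way about H: Q = H + 10.9·n = (43.247, 2.0258), C = H − 10.9·n = (38.752, -19.306). Then |BC| = |C − B| = 43.295.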